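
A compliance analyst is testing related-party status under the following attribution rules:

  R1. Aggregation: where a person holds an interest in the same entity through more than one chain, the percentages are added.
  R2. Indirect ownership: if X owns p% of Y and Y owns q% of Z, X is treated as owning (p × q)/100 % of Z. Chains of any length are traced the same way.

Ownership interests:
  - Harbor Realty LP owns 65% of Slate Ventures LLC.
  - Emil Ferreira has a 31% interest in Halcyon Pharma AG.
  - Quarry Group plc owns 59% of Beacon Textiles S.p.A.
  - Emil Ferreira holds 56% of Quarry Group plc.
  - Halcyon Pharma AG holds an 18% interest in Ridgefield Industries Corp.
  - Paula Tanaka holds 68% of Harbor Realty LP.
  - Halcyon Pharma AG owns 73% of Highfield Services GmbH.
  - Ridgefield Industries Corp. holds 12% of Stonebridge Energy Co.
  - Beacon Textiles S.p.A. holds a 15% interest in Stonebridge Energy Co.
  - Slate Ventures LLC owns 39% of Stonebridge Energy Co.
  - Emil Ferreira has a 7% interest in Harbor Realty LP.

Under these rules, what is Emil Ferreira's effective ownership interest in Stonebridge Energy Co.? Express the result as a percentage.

7.4001%

Chain via Harbor Realty LP → Slate Ventures LLC (R2): 7% × 65% × 39% = 1.7745% of Stonebridge Energy Co.
Chain via Quarry Group plc → Beacon Textiles S.p.A. (R2): 56% × 59% × 15% = 4.956% of Stonebridge Energy Co.
Chain via Halcyon Pharma AG → Ridgefield Industries Corp. (R2): 31% × 18% × 12% = 0.6696% of Stonebridge Energy Co.
Aggregating (R1): 1.7745% + 4.956% + 0.6696% = 7.4001%.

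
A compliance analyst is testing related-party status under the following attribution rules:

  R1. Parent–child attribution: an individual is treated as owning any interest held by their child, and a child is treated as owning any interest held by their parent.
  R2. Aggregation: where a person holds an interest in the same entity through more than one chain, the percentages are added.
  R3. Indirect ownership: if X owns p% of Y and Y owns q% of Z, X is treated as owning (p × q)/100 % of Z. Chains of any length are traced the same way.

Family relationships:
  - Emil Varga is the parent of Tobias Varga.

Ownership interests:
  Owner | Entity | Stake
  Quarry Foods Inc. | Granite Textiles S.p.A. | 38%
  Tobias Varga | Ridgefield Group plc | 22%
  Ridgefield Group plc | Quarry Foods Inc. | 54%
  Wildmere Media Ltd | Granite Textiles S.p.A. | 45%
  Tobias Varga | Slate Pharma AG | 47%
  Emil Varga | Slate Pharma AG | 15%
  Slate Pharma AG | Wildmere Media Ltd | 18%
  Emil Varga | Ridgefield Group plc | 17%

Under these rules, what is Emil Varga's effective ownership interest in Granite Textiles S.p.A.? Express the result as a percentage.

13.0248%

By parent–child attribution (R1), Emil Varga is treated as also owning Tobias Varga's interest in Slate Pharma AG, giving 15% + 47% = 62%.
By parent–child attribution (R1), Emil Varga is treated as also owning Tobias Varga's interest in Ridgefield Group plc, giving 17% + 22% = 39%.
Chain via Slate Pharma AG → Wildmere Media Ltd (R3): 62% × 18% × 45% = 5.022% of Granite Textiles S.p.A.
Chain via Ridgefield Group plc → Quarry Foods Inc. (R3): 39% × 54% × 38% = 8.0028% of Granite Textiles S.p.A.
Aggregating (R2): 5.022% + 8.0028% = 13.0248%.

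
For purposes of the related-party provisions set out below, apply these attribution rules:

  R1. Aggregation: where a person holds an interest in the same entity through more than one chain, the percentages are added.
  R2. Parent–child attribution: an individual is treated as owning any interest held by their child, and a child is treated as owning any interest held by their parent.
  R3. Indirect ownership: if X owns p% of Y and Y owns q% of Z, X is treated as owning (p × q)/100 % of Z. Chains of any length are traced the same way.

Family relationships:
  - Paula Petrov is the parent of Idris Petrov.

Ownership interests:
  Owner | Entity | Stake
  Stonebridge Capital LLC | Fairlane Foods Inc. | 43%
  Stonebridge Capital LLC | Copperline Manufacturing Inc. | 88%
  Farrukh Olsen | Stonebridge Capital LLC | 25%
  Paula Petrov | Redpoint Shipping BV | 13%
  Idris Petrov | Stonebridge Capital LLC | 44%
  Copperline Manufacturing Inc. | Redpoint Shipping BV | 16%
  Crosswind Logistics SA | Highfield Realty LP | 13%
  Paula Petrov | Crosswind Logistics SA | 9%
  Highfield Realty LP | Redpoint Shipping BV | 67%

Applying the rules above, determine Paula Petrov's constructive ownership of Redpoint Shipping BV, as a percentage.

By parent–child attribution (R2), Paula Petrov is treated as owning Idris Petrov's 44% interest in Stonebridge Capital LLC.
Chain via Crosswind Logistics SA → Highfield Realty LP (R3): 9% × 13% × 67% = 0.7839% of Redpoint Shipping BV.
Direct interest in Redpoint Shipping BV: 13%.
Chain via Stonebridge Capital LLC → Copperline Manufacturing Inc. (R3): 44% × 88% × 16% = 6.1952% of Redpoint Shipping BV.
Aggregating (R1): 0.7839% + 13% + 6.1952% = 19.9791%.

19.9791%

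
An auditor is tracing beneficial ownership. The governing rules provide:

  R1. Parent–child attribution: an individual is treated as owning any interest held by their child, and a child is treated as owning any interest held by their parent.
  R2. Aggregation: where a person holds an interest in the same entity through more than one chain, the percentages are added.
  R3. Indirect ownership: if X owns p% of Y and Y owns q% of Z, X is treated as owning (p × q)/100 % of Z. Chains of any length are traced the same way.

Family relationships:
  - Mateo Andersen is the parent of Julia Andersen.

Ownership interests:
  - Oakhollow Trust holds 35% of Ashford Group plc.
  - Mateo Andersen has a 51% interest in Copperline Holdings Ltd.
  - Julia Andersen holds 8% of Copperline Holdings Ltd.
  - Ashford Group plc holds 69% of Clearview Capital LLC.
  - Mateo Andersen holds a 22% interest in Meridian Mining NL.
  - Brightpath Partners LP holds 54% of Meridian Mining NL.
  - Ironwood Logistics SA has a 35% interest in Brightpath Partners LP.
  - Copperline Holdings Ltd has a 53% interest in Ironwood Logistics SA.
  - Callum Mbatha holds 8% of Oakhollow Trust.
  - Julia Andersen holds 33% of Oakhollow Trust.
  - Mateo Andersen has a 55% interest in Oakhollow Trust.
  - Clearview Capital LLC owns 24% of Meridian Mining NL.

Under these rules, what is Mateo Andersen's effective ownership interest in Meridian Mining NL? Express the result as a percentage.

By parent–child attribution (R1), Mateo Andersen is treated as also owning Julia Andersen's interest in Copperline Holdings Ltd, giving 51% + 8% = 59%.
By parent–child attribution (R1), Mateo Andersen is treated as also owning Julia Andersen's interest in Oakhollow Trust, giving 55% + 33% = 88%.
Chain via Copperline Holdings Ltd → Ironwood Logistics SA → Brightpath Partners LP (R3): 59% × 53% × 35% × 54% = 5.91003% of Meridian Mining NL.
Chain via Oakhollow Trust → Ashford Group plc → Clearview Capital LLC (R3): 88% × 35% × 69% × 24% = 5.10048% of Meridian Mining NL.
Direct interest in Meridian Mining NL: 22%.
Aggregating (R2): 5.91003% + 5.10048% + 22% = 33.01051%.

33.01051%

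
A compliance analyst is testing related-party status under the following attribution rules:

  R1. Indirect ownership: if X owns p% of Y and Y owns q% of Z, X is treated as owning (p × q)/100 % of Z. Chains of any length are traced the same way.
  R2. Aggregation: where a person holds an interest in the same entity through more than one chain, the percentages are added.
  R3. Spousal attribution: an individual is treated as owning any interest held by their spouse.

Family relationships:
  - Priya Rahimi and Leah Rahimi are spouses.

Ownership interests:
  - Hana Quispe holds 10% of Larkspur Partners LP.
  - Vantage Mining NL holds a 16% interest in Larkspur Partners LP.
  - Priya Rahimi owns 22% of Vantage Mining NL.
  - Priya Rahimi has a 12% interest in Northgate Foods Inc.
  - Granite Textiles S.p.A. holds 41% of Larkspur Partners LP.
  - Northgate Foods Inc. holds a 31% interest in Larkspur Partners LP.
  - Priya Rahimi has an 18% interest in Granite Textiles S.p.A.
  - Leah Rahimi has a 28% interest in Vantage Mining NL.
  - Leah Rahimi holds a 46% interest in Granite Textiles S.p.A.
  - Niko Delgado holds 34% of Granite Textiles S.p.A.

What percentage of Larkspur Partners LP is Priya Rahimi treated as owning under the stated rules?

37.96%

By spousal attribution (R3), Priya Rahimi is treated as also owning Leah Rahimi's interest in Granite Textiles S.p.A, giving 18% + 46% = 64%.
By spousal attribution (R3), Priya Rahimi is treated as also owning Leah Rahimi's interest in Vantage Mining NL, giving 22% + 28% = 50%.
Chain via Northgate Foods Inc. (R1): 12% × 31% = 3.72% of Larkspur Partners LP.
Chain via Granite Textiles S.p.A. (R1): 64% × 41% = 26.24% of Larkspur Partners LP.
Chain via Vantage Mining NL (R1): 50% × 16% = 8% of Larkspur Partners LP.
Aggregating (R2): 3.72% + 26.24% + 8% = 37.96%.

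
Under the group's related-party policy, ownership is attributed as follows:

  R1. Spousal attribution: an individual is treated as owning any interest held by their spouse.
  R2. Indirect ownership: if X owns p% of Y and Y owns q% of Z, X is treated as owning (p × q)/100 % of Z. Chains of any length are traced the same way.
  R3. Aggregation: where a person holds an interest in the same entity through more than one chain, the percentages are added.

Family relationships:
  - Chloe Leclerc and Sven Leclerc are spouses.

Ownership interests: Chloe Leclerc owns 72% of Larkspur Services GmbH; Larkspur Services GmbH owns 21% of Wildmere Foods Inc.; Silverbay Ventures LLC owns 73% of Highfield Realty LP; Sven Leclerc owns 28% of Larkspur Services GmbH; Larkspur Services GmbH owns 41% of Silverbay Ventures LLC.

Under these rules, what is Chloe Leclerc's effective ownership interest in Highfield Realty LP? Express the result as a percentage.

29.93%

By spousal attribution (R1), Chloe Leclerc is treated as also owning Sven Leclerc's interest in Larkspur Services GmbH, giving 72% + 28% = 100%.
Chain via Larkspur Services GmbH → Silverbay Ventures LLC (R2): 100% × 41% × 73% = 29.93% of Highfield Realty LP.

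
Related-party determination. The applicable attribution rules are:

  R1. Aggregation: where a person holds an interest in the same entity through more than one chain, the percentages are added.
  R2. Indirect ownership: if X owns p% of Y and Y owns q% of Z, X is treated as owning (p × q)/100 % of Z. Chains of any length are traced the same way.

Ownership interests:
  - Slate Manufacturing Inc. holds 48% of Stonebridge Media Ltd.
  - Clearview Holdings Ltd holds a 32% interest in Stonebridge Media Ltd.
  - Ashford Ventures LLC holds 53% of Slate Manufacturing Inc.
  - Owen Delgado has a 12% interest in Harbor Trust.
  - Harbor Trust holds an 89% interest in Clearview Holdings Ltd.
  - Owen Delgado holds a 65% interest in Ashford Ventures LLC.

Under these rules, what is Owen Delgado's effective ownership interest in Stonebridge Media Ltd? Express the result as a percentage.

Chain via Harbor Trust → Clearview Holdings Ltd (R2): 12% × 89% × 32% = 3.4176% of Stonebridge Media Ltd.
Chain via Ashford Ventures LLC → Slate Manufacturing Inc. (R2): 65% × 53% × 48% = 16.536% of Stonebridge Media Ltd.
Aggregating (R1): 3.4176% + 16.536% = 19.9536%.

19.9536%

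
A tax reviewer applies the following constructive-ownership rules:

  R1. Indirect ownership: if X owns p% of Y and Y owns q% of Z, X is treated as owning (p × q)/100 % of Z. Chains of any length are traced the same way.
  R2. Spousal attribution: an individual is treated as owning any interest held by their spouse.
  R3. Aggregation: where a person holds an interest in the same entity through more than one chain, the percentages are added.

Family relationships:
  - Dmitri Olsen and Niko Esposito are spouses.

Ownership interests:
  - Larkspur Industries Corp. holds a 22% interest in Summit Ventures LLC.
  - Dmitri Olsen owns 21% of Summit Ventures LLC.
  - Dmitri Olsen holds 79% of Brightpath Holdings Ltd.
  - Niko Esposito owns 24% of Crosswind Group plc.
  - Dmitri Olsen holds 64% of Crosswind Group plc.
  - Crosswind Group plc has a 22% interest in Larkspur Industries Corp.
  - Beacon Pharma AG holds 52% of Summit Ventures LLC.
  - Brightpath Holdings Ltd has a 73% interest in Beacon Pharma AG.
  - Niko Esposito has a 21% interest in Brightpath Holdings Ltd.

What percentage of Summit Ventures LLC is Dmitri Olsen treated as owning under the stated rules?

By spousal attribution (R2), Dmitri Olsen is treated as also owning Niko Esposito's interest in Crosswind Group plc, giving 64% + 24% = 88%.
By spousal attribution (R2), Dmitri Olsen is treated as also owning Niko Esposito's interest in Brightpath Holdings Ltd, giving 79% + 21% = 100%.
Chain via Crosswind Group plc → Larkspur Industries Corp. (R1): 88% × 22% × 22% = 4.2592% of Summit Ventures LLC.
Chain via Brightpath Holdings Ltd → Beacon Pharma AG (R1): 100% × 73% × 52% = 37.96% of Summit Ventures LLC.
Direct interest in Summit Ventures LLC: 21%.
Aggregating (R3): 4.2592% + 37.96% + 21% = 63.2192%.

63.2192%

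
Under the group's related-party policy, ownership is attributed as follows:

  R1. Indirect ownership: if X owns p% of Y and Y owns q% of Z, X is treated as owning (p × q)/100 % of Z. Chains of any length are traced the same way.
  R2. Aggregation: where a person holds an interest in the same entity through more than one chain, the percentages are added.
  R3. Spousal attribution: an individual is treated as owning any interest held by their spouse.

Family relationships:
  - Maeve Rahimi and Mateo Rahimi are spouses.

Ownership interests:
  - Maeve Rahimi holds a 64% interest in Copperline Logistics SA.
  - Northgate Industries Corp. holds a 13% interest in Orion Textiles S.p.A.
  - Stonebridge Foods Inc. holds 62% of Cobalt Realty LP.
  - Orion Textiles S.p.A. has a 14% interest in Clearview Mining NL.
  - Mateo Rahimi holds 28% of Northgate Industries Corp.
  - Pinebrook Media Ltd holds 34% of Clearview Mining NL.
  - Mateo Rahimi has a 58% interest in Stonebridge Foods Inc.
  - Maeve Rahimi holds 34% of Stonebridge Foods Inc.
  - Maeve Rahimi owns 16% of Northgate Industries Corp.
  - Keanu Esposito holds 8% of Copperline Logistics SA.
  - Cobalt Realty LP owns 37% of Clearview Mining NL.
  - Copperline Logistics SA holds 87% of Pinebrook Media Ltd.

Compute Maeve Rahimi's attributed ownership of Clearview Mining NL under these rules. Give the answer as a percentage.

40.8368%

By spousal attribution (R3), Maeve Rahimi is treated as also owning Mateo Rahimi's interest in Northgate Industries Corp, giving 16% + 28% = 44%.
By spousal attribution (R3), Maeve Rahimi is treated as also owning Mateo Rahimi's interest in Stonebridge Foods Inc, giving 34% + 58% = 92%.
Chain via Northgate Industries Corp. → Orion Textiles S.p.A. (R1): 44% × 13% × 14% = 0.8008% of Clearview Mining NL.
Chain via Stonebridge Foods Inc. → Cobalt Realty LP (R1): 92% × 62% × 37% = 21.1048% of Clearview Mining NL.
Chain via Copperline Logistics SA → Pinebrook Media Ltd (R1): 64% × 87% × 34% = 18.9312% of Clearview Mining NL.
Aggregating (R2): 0.8008% + 21.1048% + 18.9312% = 40.8368%.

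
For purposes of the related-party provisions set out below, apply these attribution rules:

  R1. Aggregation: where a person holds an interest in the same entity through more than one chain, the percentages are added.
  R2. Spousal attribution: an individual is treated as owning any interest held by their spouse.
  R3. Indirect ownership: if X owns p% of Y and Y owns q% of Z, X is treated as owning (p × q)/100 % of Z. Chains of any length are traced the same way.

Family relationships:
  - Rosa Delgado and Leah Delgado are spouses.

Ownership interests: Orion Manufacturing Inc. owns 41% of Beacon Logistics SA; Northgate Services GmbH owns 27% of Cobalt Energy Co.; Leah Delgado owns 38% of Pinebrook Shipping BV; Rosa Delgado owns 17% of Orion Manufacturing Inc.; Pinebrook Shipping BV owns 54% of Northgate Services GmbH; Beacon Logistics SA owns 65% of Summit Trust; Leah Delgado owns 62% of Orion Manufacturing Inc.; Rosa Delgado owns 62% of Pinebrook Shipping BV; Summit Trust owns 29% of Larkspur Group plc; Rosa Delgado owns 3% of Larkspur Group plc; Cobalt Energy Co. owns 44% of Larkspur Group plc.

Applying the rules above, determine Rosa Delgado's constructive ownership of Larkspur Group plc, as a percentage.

By spousal attribution (R2), Rosa Delgado is treated as also owning Leah Delgado's interest in Pinebrook Shipping BV, giving 62% + 38% = 100%.
By spousal attribution (R2), Rosa Delgado is treated as also owning Leah Delgado's interest in Orion Manufacturing Inc, giving 17% + 62% = 79%.
Chain via Pinebrook Shipping BV → Northgate Services GmbH → Cobalt Energy Co. (R3): 100% × 54% × 27% × 44% = 6.4152% of Larkspur Group plc.
Chain via Orion Manufacturing Inc. → Beacon Logistics SA → Summit Trust (R3): 79% × 41% × 65% × 29% = 6.105515% of Larkspur Group plc.
Direct interest in Larkspur Group plc: 3%.
Aggregating (R1): 6.4152% + 6.105515% + 3% = 15.520715%.

15.520715%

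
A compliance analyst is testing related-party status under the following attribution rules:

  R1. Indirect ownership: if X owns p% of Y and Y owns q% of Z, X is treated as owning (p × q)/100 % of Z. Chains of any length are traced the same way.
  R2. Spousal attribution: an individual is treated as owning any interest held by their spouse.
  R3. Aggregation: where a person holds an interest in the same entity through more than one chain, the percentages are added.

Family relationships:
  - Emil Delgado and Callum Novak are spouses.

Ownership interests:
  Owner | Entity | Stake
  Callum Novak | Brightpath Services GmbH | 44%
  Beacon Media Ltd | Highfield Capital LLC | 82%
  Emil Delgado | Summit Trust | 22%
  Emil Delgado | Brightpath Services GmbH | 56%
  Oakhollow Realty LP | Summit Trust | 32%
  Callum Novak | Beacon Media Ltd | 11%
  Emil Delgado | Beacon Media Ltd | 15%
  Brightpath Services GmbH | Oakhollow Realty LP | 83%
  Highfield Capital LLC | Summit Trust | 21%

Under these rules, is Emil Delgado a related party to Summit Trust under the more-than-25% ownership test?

Yes

By spousal attribution (R2), Emil Delgado is treated as also owning Callum Novak's interest in Beacon Media Ltd, giving 15% + 11% = 26%.
By spousal attribution (R2), Emil Delgado is treated as also owning Callum Novak's interest in Brightpath Services GmbH, giving 56% + 44% = 100%.
Chain via Beacon Media Ltd → Highfield Capital LLC (R1): 26% × 82% × 21% = 4.4772% of Summit Trust.
Chain via Brightpath Services GmbH → Oakhollow Realty LP (R1): 100% × 83% × 32% = 26.56% of Summit Trust.
Direct interest in Summit Trust: 22%.
Aggregating (R3): 4.4772% + 26.56% + 22% = 53.0372%.
53.0372% exceeds the 25% threshold, so Emil is a related party to Summit Trust.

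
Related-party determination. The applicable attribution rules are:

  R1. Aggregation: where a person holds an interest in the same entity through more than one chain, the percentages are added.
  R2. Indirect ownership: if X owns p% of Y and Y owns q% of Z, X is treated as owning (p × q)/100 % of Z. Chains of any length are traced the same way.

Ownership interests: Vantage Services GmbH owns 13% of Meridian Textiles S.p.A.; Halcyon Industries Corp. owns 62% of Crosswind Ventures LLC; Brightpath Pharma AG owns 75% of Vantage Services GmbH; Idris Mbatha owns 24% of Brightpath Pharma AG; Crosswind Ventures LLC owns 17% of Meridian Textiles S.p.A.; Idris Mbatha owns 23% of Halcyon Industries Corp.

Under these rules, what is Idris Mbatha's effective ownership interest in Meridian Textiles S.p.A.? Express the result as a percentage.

4.7642%

Chain via Brightpath Pharma AG → Vantage Services GmbH (R2): 24% × 75% × 13% = 2.34% of Meridian Textiles S.p.A.
Chain via Halcyon Industries Corp. → Crosswind Ventures LLC (R2): 23% × 62% × 17% = 2.4242% of Meridian Textiles S.p.A.
Aggregating (R1): 2.34% + 2.4242% = 4.7642%.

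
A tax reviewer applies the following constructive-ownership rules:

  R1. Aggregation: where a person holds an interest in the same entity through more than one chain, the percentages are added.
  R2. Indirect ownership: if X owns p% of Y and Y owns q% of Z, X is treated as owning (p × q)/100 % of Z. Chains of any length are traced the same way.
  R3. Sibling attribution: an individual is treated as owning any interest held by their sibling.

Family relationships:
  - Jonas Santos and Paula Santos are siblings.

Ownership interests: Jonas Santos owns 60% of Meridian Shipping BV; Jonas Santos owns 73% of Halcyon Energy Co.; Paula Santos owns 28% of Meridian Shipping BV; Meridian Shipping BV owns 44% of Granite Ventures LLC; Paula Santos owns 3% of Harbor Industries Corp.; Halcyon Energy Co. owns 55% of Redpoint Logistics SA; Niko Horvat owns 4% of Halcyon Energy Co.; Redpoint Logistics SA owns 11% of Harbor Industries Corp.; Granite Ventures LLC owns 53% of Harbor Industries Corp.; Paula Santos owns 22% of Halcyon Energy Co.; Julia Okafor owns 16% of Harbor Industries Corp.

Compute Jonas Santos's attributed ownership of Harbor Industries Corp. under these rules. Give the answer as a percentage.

By sibling attribution (R3), Jonas Santos is treated as also owning Paula Santos's interest in Halcyon Energy Co, giving 73% + 22% = 95%.
By sibling attribution (R3), Jonas Santos is treated as also owning Paula Santos's interest in Meridian Shipping BV, giving 60% + 28% = 88%.
By sibling attribution (R3), Jonas Santos is treated as owning Paula Santos's 3% interest in Harbor Industries Corp.
Chain via Halcyon Energy Co. → Redpoint Logistics SA (R2): 95% × 55% × 11% = 5.7475% of Harbor Industries Corp.
Chain via Meridian Shipping BV → Granite Ventures LLC (R2): 88% × 44% × 53% = 20.5216% of Harbor Industries Corp.
Direct interest in Harbor Industries Corp: 3%.
Aggregating (R1): 5.7475% + 20.5216% + 3% = 29.2691%.

29.2691%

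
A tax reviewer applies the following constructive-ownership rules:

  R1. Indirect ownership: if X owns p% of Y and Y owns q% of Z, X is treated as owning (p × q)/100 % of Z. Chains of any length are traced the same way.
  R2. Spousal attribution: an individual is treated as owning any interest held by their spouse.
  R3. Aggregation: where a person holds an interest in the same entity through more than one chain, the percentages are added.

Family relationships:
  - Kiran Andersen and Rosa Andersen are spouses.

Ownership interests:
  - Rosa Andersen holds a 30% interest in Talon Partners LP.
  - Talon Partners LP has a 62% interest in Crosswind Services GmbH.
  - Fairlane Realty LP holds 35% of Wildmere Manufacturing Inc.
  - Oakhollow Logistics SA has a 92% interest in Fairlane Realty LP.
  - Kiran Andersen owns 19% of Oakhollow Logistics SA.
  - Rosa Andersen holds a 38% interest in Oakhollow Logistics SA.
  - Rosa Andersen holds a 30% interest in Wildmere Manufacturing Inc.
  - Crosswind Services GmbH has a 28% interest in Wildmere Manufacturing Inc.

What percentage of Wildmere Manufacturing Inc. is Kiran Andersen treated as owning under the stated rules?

53.562%

By spousal attribution (R2), Kiran Andersen is treated as also owning Rosa Andersen's interest in Oakhollow Logistics SA, giving 19% + 38% = 57%.
By spousal attribution (R2), Kiran Andersen is treated as owning Rosa Andersen's 30% interest in Talon Partners LP.
By spousal attribution (R2), Kiran Andersen is treated as owning Rosa Andersen's 30% interest in Wildmere Manufacturing Inc.
Chain via Oakhollow Logistics SA → Fairlane Realty LP (R1): 57% × 92% × 35% = 18.354% of Wildmere Manufacturing Inc.
Chain via Talon Partners LP → Crosswind Services GmbH (R1): 30% × 62% × 28% = 5.208% of Wildmere Manufacturing Inc.
Direct interest in Wildmere Manufacturing Inc: 30%.
Aggregating (R3): 18.354% + 5.208% + 30% = 53.562%.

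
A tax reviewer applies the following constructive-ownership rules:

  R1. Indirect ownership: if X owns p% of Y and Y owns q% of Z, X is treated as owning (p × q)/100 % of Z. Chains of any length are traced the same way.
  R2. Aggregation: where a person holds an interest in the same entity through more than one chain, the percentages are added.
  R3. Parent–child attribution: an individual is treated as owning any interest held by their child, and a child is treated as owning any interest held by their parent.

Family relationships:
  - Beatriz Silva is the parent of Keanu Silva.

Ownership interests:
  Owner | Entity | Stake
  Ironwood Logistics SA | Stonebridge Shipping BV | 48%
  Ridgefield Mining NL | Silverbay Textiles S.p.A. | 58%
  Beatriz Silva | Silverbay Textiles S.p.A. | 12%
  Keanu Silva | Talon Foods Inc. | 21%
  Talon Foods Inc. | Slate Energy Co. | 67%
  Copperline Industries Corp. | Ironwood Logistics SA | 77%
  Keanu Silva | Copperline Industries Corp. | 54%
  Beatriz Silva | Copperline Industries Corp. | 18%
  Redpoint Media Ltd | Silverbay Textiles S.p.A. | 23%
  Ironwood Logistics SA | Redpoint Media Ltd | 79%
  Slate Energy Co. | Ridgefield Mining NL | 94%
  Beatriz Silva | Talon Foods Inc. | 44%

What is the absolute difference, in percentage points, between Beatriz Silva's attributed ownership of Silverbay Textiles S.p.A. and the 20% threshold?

25.816908

By parent–child attribution (R3), Beatriz Silva is treated as also owning Keanu Silva's interest in Talon Foods Inc, giving 44% + 21% = 65%.
By parent–child attribution (R3), Beatriz Silva is treated as also owning Keanu Silva's interest in Copperline Industries Corp, giving 18% + 54% = 72%.
Chain via Talon Foods Inc. → Slate Energy Co. → Ridgefield Mining NL (R1): 65% × 67% × 94% × 58% = 23.74346% of Silverbay Textiles S.p.A.
Chain via Copperline Industries Corp. → Ironwood Logistics SA → Redpoint Media Ltd (R1): 72% × 77% × 79% × 23% = 10.073448% of Silverbay Textiles S.p.A.
Direct interest in Silverbay Textiles S.p.A: 12%.
Aggregating (R2): 23.74346% + 10.073448% + 12% = 45.816908%.
45.816908% exceeds the 20% threshold by 25.816908 percentage points.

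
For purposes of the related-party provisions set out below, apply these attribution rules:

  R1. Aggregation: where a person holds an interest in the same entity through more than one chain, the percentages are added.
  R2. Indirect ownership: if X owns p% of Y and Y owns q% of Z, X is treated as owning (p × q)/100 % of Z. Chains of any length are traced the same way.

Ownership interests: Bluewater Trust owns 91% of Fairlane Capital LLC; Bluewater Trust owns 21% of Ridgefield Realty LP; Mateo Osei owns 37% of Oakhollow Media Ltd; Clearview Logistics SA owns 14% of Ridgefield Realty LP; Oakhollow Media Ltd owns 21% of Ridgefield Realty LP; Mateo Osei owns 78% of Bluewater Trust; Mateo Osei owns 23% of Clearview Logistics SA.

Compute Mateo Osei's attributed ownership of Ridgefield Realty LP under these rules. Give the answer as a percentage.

Chain via Bluewater Trust (R2): 78% × 21% = 16.38% of Ridgefield Realty LP.
Chain via Clearview Logistics SA (R2): 23% × 14% = 3.22% of Ridgefield Realty LP.
Chain via Oakhollow Media Ltd (R2): 37% × 21% = 7.77% of Ridgefield Realty LP.
Aggregating (R1): 16.38% + 3.22% + 7.77% = 27.37%.

27.37%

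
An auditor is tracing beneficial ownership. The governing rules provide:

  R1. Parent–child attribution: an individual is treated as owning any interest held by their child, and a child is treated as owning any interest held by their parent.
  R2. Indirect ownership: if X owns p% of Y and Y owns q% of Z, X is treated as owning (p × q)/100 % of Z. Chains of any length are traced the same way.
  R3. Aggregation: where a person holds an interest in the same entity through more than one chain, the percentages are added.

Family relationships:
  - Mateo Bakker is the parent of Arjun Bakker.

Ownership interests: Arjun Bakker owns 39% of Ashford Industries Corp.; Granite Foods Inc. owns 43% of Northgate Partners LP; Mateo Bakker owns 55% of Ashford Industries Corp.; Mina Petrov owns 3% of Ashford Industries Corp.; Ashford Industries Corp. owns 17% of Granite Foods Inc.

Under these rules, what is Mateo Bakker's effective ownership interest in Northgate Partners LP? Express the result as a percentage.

By parent–child attribution (R1), Mateo Bakker is treated as also owning Arjun Bakker's interest in Ashford Industries Corp, giving 55% + 39% = 94%.
Chain via Ashford Industries Corp. → Granite Foods Inc. (R2): 94% × 17% × 43% = 6.8714% of Northgate Partners LP.

6.8714%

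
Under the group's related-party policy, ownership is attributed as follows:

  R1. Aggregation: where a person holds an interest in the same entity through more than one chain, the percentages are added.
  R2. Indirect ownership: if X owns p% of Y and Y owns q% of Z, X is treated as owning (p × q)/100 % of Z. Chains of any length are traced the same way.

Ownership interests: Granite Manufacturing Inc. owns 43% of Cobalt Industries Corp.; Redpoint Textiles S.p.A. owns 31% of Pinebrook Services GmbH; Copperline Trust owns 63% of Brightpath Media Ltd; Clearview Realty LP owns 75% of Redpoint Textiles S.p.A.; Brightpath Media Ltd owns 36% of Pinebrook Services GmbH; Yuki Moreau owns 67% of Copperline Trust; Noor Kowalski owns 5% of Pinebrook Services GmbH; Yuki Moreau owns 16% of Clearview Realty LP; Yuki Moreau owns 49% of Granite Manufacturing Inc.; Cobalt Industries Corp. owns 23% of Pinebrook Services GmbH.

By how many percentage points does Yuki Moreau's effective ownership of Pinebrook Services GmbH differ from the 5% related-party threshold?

18.7617

Chain via Copperline Trust → Brightpath Media Ltd (R2): 67% × 63% × 36% = 15.1956% of Pinebrook Services GmbH.
Chain via Granite Manufacturing Inc. → Cobalt Industries Corp. (R2): 49% × 43% × 23% = 4.8461% of Pinebrook Services GmbH.
Chain via Clearview Realty LP → Redpoint Textiles S.p.A. (R2): 16% × 75% × 31% = 3.72% of Pinebrook Services GmbH.
Aggregating (R1): 15.1956% + 4.8461% + 3.72% = 23.7617%.
23.7617% exceeds the 5% threshold by 18.7617 percentage points.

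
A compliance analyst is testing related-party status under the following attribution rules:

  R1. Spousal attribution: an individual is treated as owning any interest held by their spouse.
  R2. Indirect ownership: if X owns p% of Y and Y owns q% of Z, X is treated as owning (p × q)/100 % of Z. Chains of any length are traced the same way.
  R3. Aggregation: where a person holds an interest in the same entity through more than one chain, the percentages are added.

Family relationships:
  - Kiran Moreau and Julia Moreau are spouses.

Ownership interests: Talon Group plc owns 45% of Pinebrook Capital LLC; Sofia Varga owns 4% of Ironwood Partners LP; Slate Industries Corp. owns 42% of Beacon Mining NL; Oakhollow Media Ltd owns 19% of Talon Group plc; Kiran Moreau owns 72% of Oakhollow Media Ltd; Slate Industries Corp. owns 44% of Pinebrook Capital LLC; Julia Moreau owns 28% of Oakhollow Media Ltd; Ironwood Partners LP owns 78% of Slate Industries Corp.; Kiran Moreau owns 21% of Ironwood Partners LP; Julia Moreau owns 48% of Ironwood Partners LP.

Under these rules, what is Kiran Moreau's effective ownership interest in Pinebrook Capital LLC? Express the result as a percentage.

32.2308%

By spousal attribution (R1), Kiran Moreau is treated as also owning Julia Moreau's interest in Oakhollow Media Ltd, giving 72% + 28% = 100%.
By spousal attribution (R1), Kiran Moreau is treated as also owning Julia Moreau's interest in Ironwood Partners LP, giving 21% + 48% = 69%.
Chain via Oakhollow Media Ltd → Talon Group plc (R2): 100% × 19% × 45% = 8.55% of Pinebrook Capital LLC.
Chain via Ironwood Partners LP → Slate Industries Corp. (R2): 69% × 78% × 44% = 23.6808% of Pinebrook Capital LLC.
Aggregating (R3): 8.55% + 23.6808% = 32.2308%.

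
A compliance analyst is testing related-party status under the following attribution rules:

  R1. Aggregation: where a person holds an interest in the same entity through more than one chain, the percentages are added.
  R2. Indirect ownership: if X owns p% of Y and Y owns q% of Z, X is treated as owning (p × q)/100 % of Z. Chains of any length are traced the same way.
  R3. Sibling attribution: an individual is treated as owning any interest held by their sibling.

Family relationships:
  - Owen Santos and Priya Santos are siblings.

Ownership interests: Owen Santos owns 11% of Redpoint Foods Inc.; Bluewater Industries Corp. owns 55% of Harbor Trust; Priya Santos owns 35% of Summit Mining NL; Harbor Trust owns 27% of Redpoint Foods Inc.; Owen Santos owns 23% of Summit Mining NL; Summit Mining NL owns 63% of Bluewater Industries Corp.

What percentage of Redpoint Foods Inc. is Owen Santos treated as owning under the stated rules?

By sibling attribution (R3), Owen Santos is treated as also owning Priya Santos's interest in Summit Mining NL, giving 23% + 35% = 58%.
Chain via Summit Mining NL → Bluewater Industries Corp. → Harbor Trust (R2): 58% × 63% × 55% × 27% = 5.42619% of Redpoint Foods Inc.
Direct interest in Redpoint Foods Inc: 11%.
Aggregating (R1): 5.42619% + 11% = 16.42619%.

16.42619%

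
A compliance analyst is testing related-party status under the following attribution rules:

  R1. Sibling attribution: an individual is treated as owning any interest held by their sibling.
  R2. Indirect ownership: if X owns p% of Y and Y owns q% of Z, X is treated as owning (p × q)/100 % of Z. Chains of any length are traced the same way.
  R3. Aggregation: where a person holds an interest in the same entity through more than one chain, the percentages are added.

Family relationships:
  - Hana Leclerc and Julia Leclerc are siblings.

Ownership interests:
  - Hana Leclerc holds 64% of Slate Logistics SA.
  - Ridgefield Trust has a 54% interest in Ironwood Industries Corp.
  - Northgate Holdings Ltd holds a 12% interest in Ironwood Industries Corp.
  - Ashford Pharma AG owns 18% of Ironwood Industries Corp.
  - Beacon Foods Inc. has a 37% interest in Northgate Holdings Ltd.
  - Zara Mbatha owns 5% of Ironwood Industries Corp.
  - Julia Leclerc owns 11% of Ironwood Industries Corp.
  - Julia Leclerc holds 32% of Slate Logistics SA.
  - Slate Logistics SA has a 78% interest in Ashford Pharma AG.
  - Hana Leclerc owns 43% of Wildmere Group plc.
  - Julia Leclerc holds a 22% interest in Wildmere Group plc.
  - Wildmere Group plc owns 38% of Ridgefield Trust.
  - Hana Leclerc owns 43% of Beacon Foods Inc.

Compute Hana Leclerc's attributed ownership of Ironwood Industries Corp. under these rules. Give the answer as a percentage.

39.7256%

By sibling attribution (R1), Hana Leclerc is treated as also owning Julia Leclerc's interest in Wildmere Group plc, giving 43% + 22% = 65%.
By sibling attribution (R1), Hana Leclerc is treated as also owning Julia Leclerc's interest in Slate Logistics SA, giving 64% + 32% = 96%.
By sibling attribution (R1), Hana Leclerc is treated as owning Julia Leclerc's 11% interest in Ironwood Industries Corp.
Chain via Wildmere Group plc → Ridgefield Trust (R2): 65% × 38% × 54% = 13.338% of Ironwood Industries Corp.
Chain via Slate Logistics SA → Ashford Pharma AG (R2): 96% × 78% × 18% = 13.4784% of Ironwood Industries Corp.
Chain via Beacon Foods Inc. → Northgate Holdings Ltd (R2): 43% × 37% × 12% = 1.9092% of Ironwood Industries Corp.
Direct interest in Ironwood Industries Corp: 11%.
Aggregating (R3): 13.338% + 13.4784% + 1.9092% + 11% = 39.7256%.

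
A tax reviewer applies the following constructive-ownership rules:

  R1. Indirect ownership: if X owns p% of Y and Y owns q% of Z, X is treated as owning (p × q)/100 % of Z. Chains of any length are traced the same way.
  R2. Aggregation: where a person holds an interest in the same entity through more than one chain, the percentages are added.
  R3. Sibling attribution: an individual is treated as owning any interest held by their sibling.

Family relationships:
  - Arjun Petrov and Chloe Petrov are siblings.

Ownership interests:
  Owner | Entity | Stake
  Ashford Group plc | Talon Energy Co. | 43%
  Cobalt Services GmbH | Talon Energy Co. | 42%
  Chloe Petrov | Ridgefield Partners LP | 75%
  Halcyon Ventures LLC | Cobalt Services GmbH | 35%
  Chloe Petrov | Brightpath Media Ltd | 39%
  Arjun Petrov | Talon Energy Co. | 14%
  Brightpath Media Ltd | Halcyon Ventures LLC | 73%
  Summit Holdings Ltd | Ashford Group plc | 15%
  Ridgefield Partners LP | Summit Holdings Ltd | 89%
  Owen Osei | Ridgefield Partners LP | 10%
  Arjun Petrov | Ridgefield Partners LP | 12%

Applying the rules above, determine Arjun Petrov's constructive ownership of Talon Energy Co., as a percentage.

By sibling attribution (R3), Arjun Petrov is treated as also owning Chloe Petrov's interest in Ridgefield Partners LP, giving 12% + 75% = 87%.
By sibling attribution (R3), Arjun Petrov is treated as owning Chloe Petrov's 39% interest in Brightpath Media Ltd.
Chain via Ridgefield Partners LP → Summit Holdings Ltd → Ashford Group plc (R1): 87% × 89% × 15% × 43% = 4.994235% of Talon Energy Co.
Direct interest in Talon Energy Co: 14%.
Chain via Brightpath Media Ltd → Halcyon Ventures LLC → Cobalt Services GmbH (R1): 39% × 73% × 35% × 42% = 4.18509% of Talon Energy Co.
Aggregating (R2): 4.994235% + 14% + 4.18509% = 23.179325%.

23.179325%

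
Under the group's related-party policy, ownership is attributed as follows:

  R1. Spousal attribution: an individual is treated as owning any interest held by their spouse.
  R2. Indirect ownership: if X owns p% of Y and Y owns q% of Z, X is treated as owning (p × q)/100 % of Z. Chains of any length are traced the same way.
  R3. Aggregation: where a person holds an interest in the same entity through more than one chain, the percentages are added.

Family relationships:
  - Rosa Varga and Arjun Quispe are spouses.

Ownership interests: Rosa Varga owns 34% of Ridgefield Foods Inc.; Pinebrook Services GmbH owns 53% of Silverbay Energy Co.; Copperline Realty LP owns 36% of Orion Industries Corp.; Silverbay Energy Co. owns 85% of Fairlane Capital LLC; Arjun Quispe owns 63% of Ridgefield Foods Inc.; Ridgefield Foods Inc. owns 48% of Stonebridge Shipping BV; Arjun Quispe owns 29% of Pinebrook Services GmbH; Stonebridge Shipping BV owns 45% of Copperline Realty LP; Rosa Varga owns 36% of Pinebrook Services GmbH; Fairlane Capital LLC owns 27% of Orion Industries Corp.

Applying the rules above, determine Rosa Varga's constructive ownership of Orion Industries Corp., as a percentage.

By spousal attribution (R1), Rosa Varga is treated as also owning Arjun Quispe's interest in Ridgefield Foods Inc, giving 34% + 63% = 97%.
By spousal attribution (R1), Rosa Varga is treated as also owning Arjun Quispe's interest in Pinebrook Services GmbH, giving 36% + 29% = 65%.
Chain via Ridgefield Foods Inc. → Stonebridge Shipping BV → Copperline Realty LP (R2): 97% × 48% × 45% × 36% = 7.54272% of Orion Industries Corp.
Chain via Pinebrook Services GmbH → Silverbay Energy Co. → Fairlane Capital LLC (R2): 65% × 53% × 85% × 27% = 7.906275% of Orion Industries Corp.
Aggregating (R3): 7.54272% + 7.906275% = 15.448995%.

15.448995%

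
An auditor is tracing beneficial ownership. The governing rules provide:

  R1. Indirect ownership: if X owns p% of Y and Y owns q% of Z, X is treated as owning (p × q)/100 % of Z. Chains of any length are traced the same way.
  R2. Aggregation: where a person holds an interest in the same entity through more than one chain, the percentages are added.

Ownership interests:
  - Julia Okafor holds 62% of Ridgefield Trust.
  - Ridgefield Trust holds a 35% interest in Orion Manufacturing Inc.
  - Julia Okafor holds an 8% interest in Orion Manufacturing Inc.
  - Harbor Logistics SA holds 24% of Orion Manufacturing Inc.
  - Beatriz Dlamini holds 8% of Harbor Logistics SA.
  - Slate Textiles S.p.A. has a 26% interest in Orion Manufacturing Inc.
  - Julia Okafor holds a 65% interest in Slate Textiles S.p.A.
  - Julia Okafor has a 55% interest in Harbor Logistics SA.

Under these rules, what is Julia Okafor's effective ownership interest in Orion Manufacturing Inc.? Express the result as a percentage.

Chain via Slate Textiles S.p.A. (R1): 65% × 26% = 16.9% of Orion Manufacturing Inc.
Chain via Harbor Logistics SA (R1): 55% × 24% = 13.2% of Orion Manufacturing Inc.
Chain via Ridgefield Trust (R1): 62% × 35% = 21.7% of Orion Manufacturing Inc.
Direct interest in Orion Manufacturing Inc: 8%.
Aggregating (R2): 16.9% + 13.2% + 21.7% + 8% = 59.8%.

59.8%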